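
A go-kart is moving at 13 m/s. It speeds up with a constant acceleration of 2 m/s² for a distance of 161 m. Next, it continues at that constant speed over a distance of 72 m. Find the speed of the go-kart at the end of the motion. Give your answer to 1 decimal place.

28.5 m/s

Phase 1 (accelerating): v₀ = 13.0 m/s, a = 2 m/s².
v² = v₀² + 2aΔx = 13.0² + 2·2·161 = 813 → v = 28.5 m/s
t = (v − v₀)/a = (28.5 − 13.0)/2 = 7.76 s

Phase 2 (constant speed): v₀ = 28.5 m/s, a = 0 m/s².
Constant speed: t = d/v = 72/28.5 = 2.53 s
Final speed = 28.5 m/s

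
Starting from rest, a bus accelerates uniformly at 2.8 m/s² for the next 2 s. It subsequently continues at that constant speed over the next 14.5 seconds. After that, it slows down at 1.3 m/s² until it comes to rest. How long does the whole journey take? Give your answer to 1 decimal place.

20.8 s

Phase 1 (accelerating): v₀ = 0 m/s, a = 2.8 m/s².
v = v₀ + at = 0 + (2.8)(2) = 5.60 m/s
Δx = v₀t + ½at² = 0·2 + 0.5·2.8·2² = 5.60 m

Phase 2 (constant speed): v₀ = 5.60 m/s, a = 0 m/s².
v = v₀ + at = 5.60 + (0)(14.5) = 5.60 m/s
Δx = v₀t + ½at² = 5.60·14.5 + 0.5·0·14.5² = 81.2 m

Phase 3 (decelerating): v₀ = 5.60 m/s, a = -1.3 m/s².
v = v₀ + at → t = (0 − 5.60) / -1.3 = 4.31 s
v² = v₀² + 2aΔx → Δx = (0² − 5.60²)/(2·-1.3) = 12.1 m
Total time = 2.00 + 14.5 + 4.31 = 20.8 s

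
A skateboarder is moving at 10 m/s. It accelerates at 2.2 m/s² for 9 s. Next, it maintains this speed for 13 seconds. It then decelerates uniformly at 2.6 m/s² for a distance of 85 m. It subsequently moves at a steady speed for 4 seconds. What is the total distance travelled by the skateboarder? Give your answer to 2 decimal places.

735.98 m

Phase 1 (accelerating): v₀ = 10.0 m/s, a = 2.2 m/s².
v = v₀ + at = 10.0 + (2.2)(9) = 29.8 m/s
Δx = v₀t + ½at² = 10.0·9 + 0.5·2.2·9² = 179 m

Phase 2 (constant speed): v₀ = 29.8 m/s, a = 0 m/s².
v = v₀ + at = 29.8 + (0)(13) = 29.8 m/s
Δx = v₀t + ½at² = 29.8·13 + 0.5·0·13² = 387 m

Phase 3 (decelerating): v₀ = 29.8 m/s, a = -2.6 m/s².
v² = v₀² + 2aΔx = 29.8² + 2·-2.6·85 = 446 → v = 21.1 m/s
t = (v − v₀)/a = (21.1 − 29.8)/-2.6 = 3.34 s

Phase 4 (constant speed): v₀ = 21.1 m/s, a = 0 m/s².
v = v₀ + at = 21.1 + (0)(4) = 21.1 m/s
Δx = v₀t + ½at² = 21.1·4 + 0.5·0·4² = 84.5 m
Total distance = 179 + 387 + 85.0 + 84.5 = 736 m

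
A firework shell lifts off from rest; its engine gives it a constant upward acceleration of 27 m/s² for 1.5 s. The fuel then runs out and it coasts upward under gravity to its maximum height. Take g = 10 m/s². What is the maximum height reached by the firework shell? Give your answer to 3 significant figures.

112 m

Phase 1 (powered ascent): v₀ = 0 m/s, a = 27 m/s².
v = v₀ + at = 0 + (27)(1.5) = 40.5 m/s
Δx = v₀t + ½at² = 0·1.5 + 0.5·27·1.5² = 30.4 m

Phase 2 (coasting upward): v₀ = 40.5 m/s, a = -10 m/s².
v = v₀ + at → t = (0 − 40.5) / -10 = 4.05 s
v² = v₀² + 2aΔx → Δx = (0² − 40.5²)/(2·-10) = 82.0 m
Maximum height = 30.4 + 82.0 = 112 m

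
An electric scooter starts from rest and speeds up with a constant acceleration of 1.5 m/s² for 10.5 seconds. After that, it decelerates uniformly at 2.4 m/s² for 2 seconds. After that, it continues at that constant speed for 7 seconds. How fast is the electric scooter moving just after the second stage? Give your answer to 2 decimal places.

Phase 1 (accelerating): v₀ = 0 m/s, a = 1.5 m/s².
v = v₀ + at = 0 + (1.5)(10.5) = 15.8 m/s
Δx = v₀t + ½at² = 0·10.5 + 0.5·1.5·10.5² = 82.7 m

Phase 2 (decelerating): v₀ = 15.8 m/s, a = -2.4 m/s².
v = v₀ + at = 15.8 + (-2.4)(2) = 10.9 m/s
Δx = v₀t + ½at² = 15.8·2 + 0.5·-2.4·2² = 26.7 m
Speed at end of phase 2 = 10.9 m/s

10.95 m/s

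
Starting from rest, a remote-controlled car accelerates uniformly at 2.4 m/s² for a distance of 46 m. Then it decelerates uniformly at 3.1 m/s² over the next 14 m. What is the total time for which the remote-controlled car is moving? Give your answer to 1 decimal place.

Phase 1 (accelerating): v₀ = 0 m/s, a = 2.4 m/s².
v² = v₀² + 2aΔx = 0² + 2·2.4·46 = 221 → v = 14.9 m/s
t = (v − v₀)/a = (14.9 − 0)/2.4 = 6.19 s

Phase 2 (decelerating): v₀ = 14.9 m/s, a = -3.1 m/s².
v² = v₀² + 2aΔx = 14.9² + 2·-3.1·14 = 134 → v = 11.6 m/s
t = (v − v₀)/a = (11.6 − 14.9)/-3.1 = 1.06 s
Total time = 6.19 + 1.06 = 7.25 s

7.3 s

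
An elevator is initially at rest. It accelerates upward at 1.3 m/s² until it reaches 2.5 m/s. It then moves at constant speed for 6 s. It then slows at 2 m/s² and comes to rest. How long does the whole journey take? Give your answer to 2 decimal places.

Phase 1 (accelerating): v₀ = 0 m/s, a = 1.3 m/s².
v = v₀ + at → t = (2.5 − 0) / 1.3 = 1.92 s
v² = v₀² + 2aΔx → Δx = (2.5² − 0²)/(2·1.3) = 2.40 m

Phase 2 (constant speed): v₀ = 2.50 m/s, a = 0 m/s².
v = v₀ + at = 2.50 + (0)(6) = 2.50 m/s
Δx = v₀t + ½at² = 2.50·6 + 0.5·0·6² = 15.0 m

Phase 3 (decelerating): v₀ = 2.50 m/s, a = -2 m/s².
v = v₀ + at → t = (0 − 2.50) / -2 = 1.25 s
v² = v₀² + 2aΔx → Δx = (0² − 2.50²)/(2·-2) = 1.56 m
Total time = 1.92 + 6.00 + 1.25 = 9.17 s

9.17 s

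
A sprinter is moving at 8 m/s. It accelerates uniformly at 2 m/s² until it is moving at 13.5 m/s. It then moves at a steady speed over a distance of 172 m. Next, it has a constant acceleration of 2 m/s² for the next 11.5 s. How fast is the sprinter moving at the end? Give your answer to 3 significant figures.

Phase 1 (accelerating): v₀ = 8.00 m/s, a = 2 m/s².
v = v₀ + at → t = (13.5 − 8.00) / 2 = 2.75 s
v² = v₀² + 2aΔx → Δx = (13.5² − 8.00²)/(2·2) = 29.6 m

Phase 2 (constant speed): v₀ = 13.5 m/s, a = 0 m/s².
Constant speed: t = d/v = 172/13.5 = 12.7 s

Phase 3 (accelerating): v₀ = 13.5 m/s, a = 2 m/s².
v = v₀ + at = 13.5 + (2)(11.5) = 36.5 m/s
Δx = v₀t + ½at² = 13.5·11.5 + 0.5·2·11.5² = 288 m
Final speed = 36.5 m/s

36.5 m/s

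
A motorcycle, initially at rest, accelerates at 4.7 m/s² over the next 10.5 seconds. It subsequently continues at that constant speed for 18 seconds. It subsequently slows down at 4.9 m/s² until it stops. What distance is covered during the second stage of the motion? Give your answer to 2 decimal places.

Phase 1 (accelerating): v₀ = 0 m/s, a = 4.7 m/s².
v = v₀ + at = 0 + (4.7)(10.5) = 49.4 m/s
Δx = v₀t + ½at² = 0·10.5 + 0.5·4.7·10.5² = 259 m

Phase 2 (constant speed): v₀ = 49.4 m/s, a = 0 m/s².
v = v₀ + at = 49.4 + (0)(18) = 49.4 m/s
Δx = v₀t + ½at² = 49.4·18 + 0.5·0·18² = 888 m
Distance in phase 2 = 888 m

888.30 m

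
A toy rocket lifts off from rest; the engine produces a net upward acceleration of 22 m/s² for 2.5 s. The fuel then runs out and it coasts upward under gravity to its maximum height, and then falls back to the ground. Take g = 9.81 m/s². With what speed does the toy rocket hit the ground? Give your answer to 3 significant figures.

Phase 1 (powered ascent): v₀ = 0 m/s, a = 22 m/s².
v = v₀ + at = 0 + (22)(2.5) = 55.0 m/s
Δx = v₀t + ½at² = 0·2.5 + 0.5·22·2.5² = 68.8 m

Phase 2 (coasting upward): v₀ = 55.0 m/s, a = -9.81 m/s².
v = v₀ + at → t = (0 − 55.0) / -9.81 = 5.61 s
v² = v₀² + 2aΔx → Δx = (0² − 55.0²)/(2·-9.81) = 154 m

Phase 3 (free fall): v₀ = 0 m/s, a = -9.81 m/s².
Falls 223 m from rest: t = √(2·223/9.81) = 6.74 s; v = g·t = 66.1 m/s.
Impact speed = 66.1 m/s

66.1 m/s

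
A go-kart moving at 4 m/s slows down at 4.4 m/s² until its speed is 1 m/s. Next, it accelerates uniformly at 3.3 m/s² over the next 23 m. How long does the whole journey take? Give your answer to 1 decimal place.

Phase 1 (decelerating): v₀ = 4.00 m/s, a = -4.4 m/s².
v = v₀ + at → t = (1 − 4.00) / -4.4 = 0.682 s
v² = v₀² + 2aΔx → Δx = (1² − 4.00²)/(2·-4.4) = 1.70 m

Phase 2 (accelerating): v₀ = 1.00 m/s, a = 3.3 m/s².
v² = v₀² + 2aΔx = 1.00² + 2·3.3·23 = 153 → v = 12.4 m/s
t = (v − v₀)/a = (12.4 − 1.00)/3.3 = 3.44 s
Total time = 0.682 + 3.44 = 4.12 s

4.1 s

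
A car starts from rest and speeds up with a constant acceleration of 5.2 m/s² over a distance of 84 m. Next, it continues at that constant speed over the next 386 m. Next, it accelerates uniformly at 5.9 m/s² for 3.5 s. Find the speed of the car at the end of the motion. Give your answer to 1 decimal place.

Phase 1 (accelerating): v₀ = 0 m/s, a = 5.2 m/s².
v² = v₀² + 2aΔx = 0² + 2·5.2·84 = 874 → v = 29.6 m/s
t = (v − v₀)/a = (29.6 − 0)/5.2 = 5.68 s

Phase 2 (constant speed): v₀ = 29.6 m/s, a = 0 m/s².
Constant speed: t = d/v = 386/29.6 = 13.1 s

Phase 3 (accelerating): v₀ = 29.6 m/s, a = 5.9 m/s².
v = v₀ + at = 29.6 + (5.9)(3.5) = 50.2 m/s
Δx = v₀t + ½at² = 29.6·3.5 + 0.5·5.9·3.5² = 140 m
Final speed = 50.2 m/s

50.2 m/s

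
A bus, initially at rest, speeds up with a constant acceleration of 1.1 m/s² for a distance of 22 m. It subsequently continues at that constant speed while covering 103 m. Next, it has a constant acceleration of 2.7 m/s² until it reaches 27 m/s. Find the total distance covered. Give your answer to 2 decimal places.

Phase 1 (accelerating): v₀ = 0 m/s, a = 1.1 m/s².
v² = v₀² + 2aΔx = 0² + 2·1.1·22 = 48.4 → v = 6.96 m/s
t = (v − v₀)/a = (6.96 − 0)/1.1 = 6.32 s

Phase 2 (constant speed): v₀ = 6.96 m/s, a = 0 m/s².
Constant speed: t = d/v = 103/6.96 = 14.8 s

Phase 3 (accelerating): v₀ = 6.96 m/s, a = 2.7 m/s².
v = v₀ + at → t = (27 − 6.96) / 2.7 = 7.42 s
v² = v₀² + 2aΔx → Δx = (27² − 6.96²)/(2·2.7) = 126 m
Total distance = 22.0 + 103 + 126 = 251 m

251.04 m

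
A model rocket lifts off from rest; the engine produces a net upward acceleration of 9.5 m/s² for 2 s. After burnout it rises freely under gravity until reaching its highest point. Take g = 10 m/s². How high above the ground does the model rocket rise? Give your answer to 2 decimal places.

37.05 m

Phase 1 (powered ascent): v₀ = 0 m/s, a = 9.5 m/s².
v = v₀ + at = 0 + (9.5)(2) = 19.0 m/s
Δx = v₀t + ½at² = 0·2 + 0.5·9.5·2² = 19.0 m

Phase 2 (coasting upward): v₀ = 19.0 m/s, a = -10 m/s².
v = v₀ + at → t = (0 − 19.0) / -10 = 1.90 s
v² = v₀² + 2aΔx → Δx = (0² − 19.0²)/(2·-10) = 18.1 m
Maximum height = 19.0 + 18.1 = 37.0 m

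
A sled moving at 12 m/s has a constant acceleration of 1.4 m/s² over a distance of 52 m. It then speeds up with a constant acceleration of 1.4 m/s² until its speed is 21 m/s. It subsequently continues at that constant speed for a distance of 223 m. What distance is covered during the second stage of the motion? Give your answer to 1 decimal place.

Phase 1 (accelerating): v₀ = 12.0 m/s, a = 1.4 m/s².
v² = v₀² + 2aΔx = 12.0² + 2·1.4·52 = 290 → v = 17.0 m/s
t = (v − v₀)/a = (17.0 − 12.0)/1.4 = 3.58 s

Phase 2 (accelerating): v₀ = 17.0 m/s, a = 1.4 m/s².
v = v₀ + at → t = (21 − 17.0) / 1.4 = 2.84 s
v² = v₀² + 2aΔx → Δx = (21² − 17.0²)/(2·1.4) = 54.1 m
Distance in phase 2 = 54.1 m

54.1 m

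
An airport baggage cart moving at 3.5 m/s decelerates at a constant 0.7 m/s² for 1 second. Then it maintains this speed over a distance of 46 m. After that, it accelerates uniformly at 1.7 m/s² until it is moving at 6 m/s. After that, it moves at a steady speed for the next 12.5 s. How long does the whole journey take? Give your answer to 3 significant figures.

31.8 s

Phase 1 (decelerating): v₀ = 3.50 m/s, a = -0.7 m/s².
v = v₀ + at = 3.50 + (-0.7)(1) = 2.80 m/s
Δx = v₀t + ½at² = 3.50·1 + 0.5·-0.7·1² = 3.15 m

Phase 2 (constant speed): v₀ = 2.80 m/s, a = 0 m/s².
Constant speed: t = d/v = 46/2.80 = 16.4 s

Phase 3 (accelerating): v₀ = 2.80 m/s, a = 1.7 m/s².
v = v₀ + at → t = (6 − 2.80) / 1.7 = 1.88 s
v² = v₀² + 2aΔx → Δx = (6² − 2.80²)/(2·1.7) = 8.28 m

Phase 4 (constant speed): v₀ = 6.00 m/s, a = 0 m/s².
v = v₀ + at = 6.00 + (0)(12.5) = 6.00 m/s
Δx = v₀t + ½at² = 6.00·12.5 + 0.5·0·12.5² = 75.0 m
Total time = 1.00 + 16.4 + 1.88 + 12.5 = 31.8 s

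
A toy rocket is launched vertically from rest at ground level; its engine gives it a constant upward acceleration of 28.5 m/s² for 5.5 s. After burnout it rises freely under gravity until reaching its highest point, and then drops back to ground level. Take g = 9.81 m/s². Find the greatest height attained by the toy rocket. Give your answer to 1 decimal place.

Phase 1 (powered ascent): v₀ = 0 m/s, a = 28.5 m/s².
v = v₀ + at = 0 + (28.5)(5.5) = 157 m/s
Δx = v₀t + ½at² = 0·5.5 + 0.5·28.5·5.5² = 431 m

Phase 2 (coasting upward): v₀ = 157 m/s, a = -9.81 m/s².
v = v₀ + at → t = (0 − 157) / -9.81 = 16.0 s
v² = v₀² + 2aΔx → Δx = (0² − 157²)/(2·-9.81) = 1250 m
Maximum height = 431 + 1250 = 1680 m

1683.4 m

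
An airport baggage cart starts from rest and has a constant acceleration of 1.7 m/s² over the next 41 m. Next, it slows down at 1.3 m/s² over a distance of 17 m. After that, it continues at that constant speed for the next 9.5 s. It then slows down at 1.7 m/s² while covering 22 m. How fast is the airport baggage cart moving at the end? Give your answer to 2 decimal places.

Phase 1 (accelerating): v₀ = 0 m/s, a = 1.7 m/s².
v² = v₀² + 2aΔx = 0² + 2·1.7·41 = 139 → v = 11.8 m/s
t = (v − v₀)/a = (11.8 − 0)/1.7 = 6.95 s

Phase 2 (decelerating): v₀ = 11.8 m/s, a = -1.3 m/s².
v² = v₀² + 2aΔx = 11.8² + 2·-1.3·17 = 95.2 → v = 9.76 m/s
t = (v − v₀)/a = (9.76 − 11.8)/-1.3 = 1.58 s

Phase 3 (constant speed): v₀ = 9.76 m/s, a = 0 m/s².
v = v₀ + at = 9.76 + (0)(9.5) = 9.76 m/s
Δx = v₀t + ½at² = 9.76·9.5 + 0.5·0·9.5² = 92.7 m

Phase 4 (decelerating): v₀ = 9.76 m/s, a = -1.7 m/s².
v² = v₀² + 2aΔx = 9.76² + 2·-1.7·22 = 20.4 → v = 4.52 m/s
t = (v − v₀)/a = (4.52 − 9.76)/-1.7 = 3.08 s
Final speed = 4.52 m/s

4.52 m/s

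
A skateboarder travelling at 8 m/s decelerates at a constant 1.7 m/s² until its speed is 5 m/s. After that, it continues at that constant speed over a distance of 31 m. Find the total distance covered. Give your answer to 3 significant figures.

42.5 m

Phase 1 (decelerating): v₀ = 8.00 m/s, a = -1.7 m/s².
v = v₀ + at → t = (5 − 8.00) / -1.7 = 1.76 s
v² = v₀² + 2aΔx → Δx = (5² − 8.00²)/(2·-1.7) = 11.5 m

Phase 2 (constant speed): v₀ = 5.00 m/s, a = 0 m/s².
Constant speed: t = d/v = 31/5.00 = 6.20 s
Total distance = 11.5 + 31.0 = 42.5 m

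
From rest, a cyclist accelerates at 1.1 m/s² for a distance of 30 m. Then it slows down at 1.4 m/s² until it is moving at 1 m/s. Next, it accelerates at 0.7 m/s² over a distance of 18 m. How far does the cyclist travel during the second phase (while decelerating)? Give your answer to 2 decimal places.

23.21 m

Phase 1 (accelerating): v₀ = 0 m/s, a = 1.1 m/s².
v² = v₀² + 2aΔx = 0² + 2·1.1·30 = 66.0 → v = 8.12 m/s
t = (v − v₀)/a = (8.12 − 0)/1.1 = 7.39 s

Phase 2 (decelerating): v₀ = 8.12 m/s, a = -1.4 m/s².
v = v₀ + at → t = (1 − 8.12) / -1.4 = 5.09 s
v² = v₀² + 2aΔx → Δx = (1² − 8.12²)/(2·-1.4) = 23.2 m
Distance in phase 2 = 23.2 m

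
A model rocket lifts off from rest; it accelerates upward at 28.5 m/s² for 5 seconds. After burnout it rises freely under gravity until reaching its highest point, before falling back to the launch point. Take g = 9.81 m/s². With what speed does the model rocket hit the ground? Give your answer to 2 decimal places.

Phase 1 (powered ascent): v₀ = 0 m/s, a = 28.5 m/s².
v = v₀ + at = 0 + (28.5)(5) = 142 m/s
Δx = v₀t + ½at² = 0·5 + 0.5·28.5·5² = 356 m

Phase 2 (coasting upward): v₀ = 142 m/s, a = -9.81 m/s².
v = v₀ + at → t = (0 − 142) / -9.81 = 14.5 s
v² = v₀² + 2aΔx → Δx = (0² − 142²)/(2·-9.81) = 1030 m

Phase 3 (free fall): v₀ = 0 m/s, a = -9.81 m/s².
Falls 1390 m from rest: t = √(2·1390/9.81) = 16.8 s; v = g·t = 165 m/s.
Impact speed = 165 m/s

165.21 m/s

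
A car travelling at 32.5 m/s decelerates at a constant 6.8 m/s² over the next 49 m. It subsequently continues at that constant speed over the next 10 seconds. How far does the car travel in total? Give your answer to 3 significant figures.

Phase 1 (decelerating): v₀ = 32.5 m/s, a = -6.8 m/s².
v² = v₀² + 2aΔx = 32.5² + 2·-6.8·49 = 390 → v = 19.7 m/s
t = (v − v₀)/a = (19.7 − 32.5)/-6.8 = 1.88 s

Phase 2 (constant speed): v₀ = 19.7 m/s, a = 0 m/s².
v = v₀ + at = 19.7 + (0)(10) = 19.7 m/s
Δx = v₀t + ½at² = 19.7·10 + 0.5·0·10² = 197 m
Total distance = 49.0 + 197 = 246 m

246 m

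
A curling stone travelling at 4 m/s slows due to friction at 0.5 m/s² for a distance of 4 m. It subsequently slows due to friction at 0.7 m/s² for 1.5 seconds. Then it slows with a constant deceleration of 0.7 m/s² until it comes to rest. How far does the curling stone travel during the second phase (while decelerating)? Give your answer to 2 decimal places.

4.41 m

Phase 1 (decelerating): v₀ = 4.00 m/s, a = -0.5 m/s².
v² = v₀² + 2aΔx = 4.00² + 2·-0.5·4 = 12.0 → v = 3.46 m/s
t = (v − v₀)/a = (3.46 − 4.00)/-0.5 = 1.07 s

Phase 2 (decelerating): v₀ = 3.46 m/s, a = -0.7 m/s².
v = v₀ + at = 3.46 + (-0.7)(1.5) = 2.41 m/s
Δx = v₀t + ½at² = 3.46·1.5 + 0.5·-0.7·1.5² = 4.41 m
Distance in phase 2 = 4.41 m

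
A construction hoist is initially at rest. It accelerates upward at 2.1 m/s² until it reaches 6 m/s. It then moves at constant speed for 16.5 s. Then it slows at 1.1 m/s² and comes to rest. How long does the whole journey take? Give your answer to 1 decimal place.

24.8 s

Phase 1 (accelerating): v₀ = 0 m/s, a = 2.1 m/s².
v = v₀ + at → t = (6 − 0) / 2.1 = 2.86 s
v² = v₀² + 2aΔx → Δx = (6² − 0²)/(2·2.1) = 8.57 m

Phase 2 (constant speed): v₀ = 6.00 m/s, a = 0 m/s².
v = v₀ + at = 6.00 + (0)(16.5) = 6.00 m/s
Δx = v₀t + ½at² = 6.00·16.5 + 0.5·0·16.5² = 99.0 m

Phase 3 (decelerating): v₀ = 6.00 m/s, a = -1.1 m/s².
v = v₀ + at → t = (0 − 6.00) / -1.1 = 5.45 s
v² = v₀² + 2aΔx → Δx = (0² − 6.00²)/(2·-1.1) = 16.4 m
Total time = 2.86 + 16.5 + 5.45 = 24.8 s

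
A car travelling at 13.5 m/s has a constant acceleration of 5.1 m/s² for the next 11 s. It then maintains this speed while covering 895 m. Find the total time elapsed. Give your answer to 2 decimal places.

Phase 1 (accelerating): v₀ = 13.5 m/s, a = 5.1 m/s².
v = v₀ + at = 13.5 + (5.1)(11) = 69.6 m/s
Δx = v₀t + ½at² = 13.5·11 + 0.5·5.1·11² = 457 m

Phase 2 (constant speed): v₀ = 69.6 m/s, a = 0 m/s².
Constant speed: t = d/v = 895/69.6 = 12.9 s
Total time = 11.0 + 12.9 = 23.9 s

23.86 s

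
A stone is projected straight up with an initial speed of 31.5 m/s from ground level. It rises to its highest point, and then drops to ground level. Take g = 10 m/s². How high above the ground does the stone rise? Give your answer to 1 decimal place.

Phase 1 (rising): v₀ = 31.5 m/s, a = -10 m/s².
v = v₀ + at → t = (0 − 31.5) / -10 = 3.15 s
v² = v₀² + 2aΔx → Δx = (0² − 31.5²)/(2·-10) = 49.6 m
Maximum height = 49.6 m

49.6 m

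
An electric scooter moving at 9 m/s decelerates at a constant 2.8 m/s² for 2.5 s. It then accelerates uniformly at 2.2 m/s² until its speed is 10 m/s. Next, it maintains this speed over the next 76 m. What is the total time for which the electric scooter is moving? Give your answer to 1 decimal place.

13.7 s

Phase 1 (decelerating): v₀ = 9.00 m/s, a = -2.8 m/s².
v = v₀ + at = 9.00 + (-2.8)(2.5) = 2.00 m/s
Δx = v₀t + ½at² = 9.00·2.5 + 0.5·-2.8·2.5² = 13.8 m

Phase 2 (accelerating): v₀ = 2.00 m/s, a = 2.2 m/s².
v = v₀ + at → t = (10 − 2.00) / 2.2 = 3.64 s
v² = v₀² + 2aΔx → Δx = (10² − 2.00²)/(2·2.2) = 21.8 m

Phase 3 (constant speed): v₀ = 10.0 m/s, a = 0 m/s².
Constant speed: t = d/v = 76/10.0 = 7.60 s
Total time = 2.50 + 3.64 + 7.60 = 13.7 s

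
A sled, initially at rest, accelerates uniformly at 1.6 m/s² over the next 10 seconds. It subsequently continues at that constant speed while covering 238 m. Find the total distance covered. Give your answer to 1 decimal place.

Phase 1 (accelerating): v₀ = 0 m/s, a = 1.6 m/s².
v = v₀ + at = 0 + (1.6)(10) = 16.0 m/s
Δx = v₀t + ½at² = 0·10 + 0.5·1.6·10² = 80.0 m

Phase 2 (constant speed): v₀ = 16.0 m/s, a = 0 m/s².
Constant speed: t = d/v = 238/16.0 = 14.9 s
Total distance = 80.0 + 238 = 318 m

318.0 m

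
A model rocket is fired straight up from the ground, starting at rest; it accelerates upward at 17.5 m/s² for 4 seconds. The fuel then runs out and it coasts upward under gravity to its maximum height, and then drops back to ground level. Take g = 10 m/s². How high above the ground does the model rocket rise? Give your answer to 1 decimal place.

385.0 m

Phase 1 (powered ascent): v₀ = 0 m/s, a = 17.5 m/s².
v = v₀ + at = 0 + (17.5)(4) = 70.0 m/s
Δx = v₀t + ½at² = 0·4 + 0.5·17.5·4² = 140 m

Phase 2 (coasting upward): v₀ = 70.0 m/s, a = -10 m/s².
v = v₀ + at → t = (0 − 70.0) / -10 = 7.00 s
v² = v₀² + 2aΔx → Δx = (0² − 70.0²)/(2·-10) = 245 m
Maximum height = 140 + 245 = 385 m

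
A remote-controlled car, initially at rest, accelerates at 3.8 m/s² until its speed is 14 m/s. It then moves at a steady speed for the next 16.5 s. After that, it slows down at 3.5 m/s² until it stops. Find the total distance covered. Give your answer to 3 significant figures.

Phase 1 (accelerating): v₀ = 0 m/s, a = 3.8 m/s².
v = v₀ + at → t = (14 − 0) / 3.8 = 3.68 s
v² = v₀² + 2aΔx → Δx = (14² − 0²)/(2·3.8) = 25.8 m

Phase 2 (constant speed): v₀ = 14.0 m/s, a = 0 m/s².
v = v₀ + at = 14.0 + (0)(16.5) = 14.0 m/s
Δx = v₀t + ½at² = 14.0·16.5 + 0.5·0·16.5² = 231 m

Phase 3 (decelerating): v₀ = 14.0 m/s, a = -3.5 m/s².
v = v₀ + at → t = (0 − 14.0) / -3.5 = 4.00 s
v² = v₀² + 2aΔx → Δx = (0² − 14.0²)/(2·-3.5) = 28.0 m
Total distance = 25.8 + 231 + 28.0 = 285 m

285 m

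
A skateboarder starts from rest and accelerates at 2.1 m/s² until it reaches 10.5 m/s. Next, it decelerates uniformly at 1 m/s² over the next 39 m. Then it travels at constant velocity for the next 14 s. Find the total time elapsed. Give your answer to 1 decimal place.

Phase 1 (accelerating): v₀ = 0 m/s, a = 2.1 m/s².
v = v₀ + at → t = (10.5 − 0) / 2.1 = 5.00 s
v² = v₀² + 2aΔx → Δx = (10.5² − 0²)/(2·2.1) = 26.2 m

Phase 2 (decelerating): v₀ = 10.5 m/s, a = -1 m/s².
v² = v₀² + 2aΔx = 10.5² + 2·-1·39 = 32.2 → v = 5.68 m/s
t = (v − v₀)/a = (5.68 − 10.5)/-1 = 4.82 s

Phase 3 (constant speed): v₀ = 5.68 m/s, a = 0 m/s².
v = v₀ + at = 5.68 + (0)(14) = 5.68 m/s
Δx = v₀t + ½at² = 5.68·14 + 0.5·0·14² = 79.5 m
Total time = 5.00 + 4.82 + 14.0 = 23.8 s

23.8 s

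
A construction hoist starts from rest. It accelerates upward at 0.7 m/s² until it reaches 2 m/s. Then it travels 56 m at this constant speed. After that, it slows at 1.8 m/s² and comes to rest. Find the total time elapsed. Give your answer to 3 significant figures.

32.0 s

Phase 1 (accelerating): v₀ = 0 m/s, a = 0.7 m/s².
v = v₀ + at → t = (2 − 0) / 0.7 = 2.86 s
v² = v₀² + 2aΔx → Δx = (2² − 0²)/(2·0.7) = 2.86 m

Phase 2 (constant speed): v₀ = 2.00 m/s, a = 0 m/s².
Constant speed: t = d/v = 56/2.00 = 28.0 s

Phase 3 (decelerating): v₀ = 2.00 m/s, a = -1.8 m/s².
v = v₀ + at → t = (0 − 2.00) / -1.8 = 1.11 s
v² = v₀² + 2aΔx → Δx = (0² − 2.00²)/(2·-1.8) = 1.11 m
Total time = 2.86 + 28.0 + 1.11 = 32.0 s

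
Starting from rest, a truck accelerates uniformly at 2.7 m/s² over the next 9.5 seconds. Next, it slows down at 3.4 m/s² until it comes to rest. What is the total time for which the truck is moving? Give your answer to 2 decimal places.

17.04 s

Phase 1 (accelerating): v₀ = 0 m/s, a = 2.7 m/s².
v = v₀ + at = 0 + (2.7)(9.5) = 25.7 m/s
Δx = v₀t + ½at² = 0·9.5 + 0.5·2.7·9.5² = 122 m

Phase 2 (decelerating): v₀ = 25.7 m/s, a = -3.4 m/s².
v = v₀ + at → t = (0 − 25.7) / -3.4 = 7.54 s
v² = v₀² + 2aΔx → Δx = (0² − 25.7²)/(2·-3.4) = 96.8 m
Total time = 9.50 + 7.54 = 17.0 s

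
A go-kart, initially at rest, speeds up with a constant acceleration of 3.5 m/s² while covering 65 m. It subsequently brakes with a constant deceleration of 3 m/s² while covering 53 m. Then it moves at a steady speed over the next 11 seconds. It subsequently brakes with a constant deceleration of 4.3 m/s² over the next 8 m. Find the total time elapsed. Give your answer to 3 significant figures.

21.1 s

Phase 1 (accelerating): v₀ = 0 m/s, a = 3.5 m/s².
v² = v₀² + 2aΔx = 0² + 2·3.5·65 = 455 → v = 21.3 m/s
t = (v − v₀)/a = (21.3 − 0)/3.5 = 6.09 s

Phase 2 (decelerating): v₀ = 21.3 m/s, a = -3 m/s².
v² = v₀² + 2aΔx = 21.3² + 2·-3·53 = 137 → v = 11.7 m/s
t = (v − v₀)/a = (11.7 − 21.3)/-3 = 3.21 s

Phase 3 (constant speed): v₀ = 11.7 m/s, a = 0 m/s².
v = v₀ + at = 11.7 + (0)(11) = 11.7 m/s
Δx = v₀t + ½at² = 11.7·11 + 0.5·0·11² = 129 m

Phase 4 (decelerating): v₀ = 11.7 m/s, a = -4.3 m/s².
v² = v₀² + 2aΔx = 11.7² + 2·-4.3·8 = 68.2 → v = 8.26 m/s
t = (v − v₀)/a = (8.26 − 11.7)/-4.3 = 0.801 s
Total time = 6.09 + 3.21 + 11.0 + 0.801 = 21.1 s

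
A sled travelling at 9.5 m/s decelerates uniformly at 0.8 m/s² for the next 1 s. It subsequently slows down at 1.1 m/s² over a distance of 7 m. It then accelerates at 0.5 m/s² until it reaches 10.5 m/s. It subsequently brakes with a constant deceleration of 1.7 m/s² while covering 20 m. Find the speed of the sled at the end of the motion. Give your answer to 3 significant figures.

6.50 m/s

Phase 1 (decelerating): v₀ = 9.50 m/s, a = -0.8 m/s².
v = v₀ + at = 9.50 + (-0.8)(1) = 8.70 m/s
Δx = v₀t + ½at² = 9.50·1 + 0.5·-0.8·1² = 9.10 m

Phase 2 (decelerating): v₀ = 8.70 m/s, a = -1.1 m/s².
v² = v₀² + 2aΔx = 8.70² + 2·-1.1·7 = 60.3 → v = 7.76 m/s
t = (v − v₀)/a = (7.76 − 8.70)/-1.1 = 0.850 s

Phase 3 (accelerating): v₀ = 7.76 m/s, a = 0.5 m/s².
v = v₀ + at → t = (10.5 − 7.76) / 0.5 = 5.47 s
v² = v₀² + 2aΔx → Δx = (10.5² − 7.76²)/(2·0.5) = 50.0 m

Phase 4 (decelerating): v₀ = 10.5 m/s, a = -1.7 m/s².
v² = v₀² + 2aΔx = 10.5² + 2·-1.7·20 = 42.2 → v = 6.50 m/s
t = (v − v₀)/a = (6.50 − 10.5)/-1.7 = 2.35 s
Final speed = 6.50 m/s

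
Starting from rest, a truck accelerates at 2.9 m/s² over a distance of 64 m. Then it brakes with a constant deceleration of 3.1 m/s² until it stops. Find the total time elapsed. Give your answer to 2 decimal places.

Phase 1 (accelerating): v₀ = 0 m/s, a = 2.9 m/s².
v² = v₀² + 2aΔx = 0² + 2·2.9·64 = 371 → v = 19.3 m/s
t = (v − v₀)/a = (19.3 − 0)/2.9 = 6.64 s

Phase 2 (decelerating): v₀ = 19.3 m/s, a = -3.1 m/s².
v = v₀ + at → t = (0 − 19.3) / -3.1 = 6.22 s
v² = v₀² + 2aΔx → Δx = (0² − 19.3²)/(2·-3.1) = 59.9 m
Total time = 6.64 + 6.22 = 12.9 s

12.86 s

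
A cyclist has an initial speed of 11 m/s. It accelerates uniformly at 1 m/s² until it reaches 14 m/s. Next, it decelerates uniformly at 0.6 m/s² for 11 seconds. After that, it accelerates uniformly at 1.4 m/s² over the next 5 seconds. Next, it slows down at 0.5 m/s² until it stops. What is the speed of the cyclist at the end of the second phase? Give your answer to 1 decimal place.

Phase 1 (accelerating): v₀ = 11.0 m/s, a = 1 m/s².
v = v₀ + at → t = (14 − 11.0) / 1 = 3.00 s
v² = v₀² + 2aΔx → Δx = (14² − 11.0²)/(2·1) = 37.5 m

Phase 2 (decelerating): v₀ = 14.0 m/s, a = -0.6 m/s².
v = v₀ + at = 14.0 + (-0.6)(11) = 7.40 m/s
Δx = v₀t + ½at² = 14.0·11 + 0.5·-0.6·11² = 118 m
Speed at end of phase 2 = 7.40 m/s

7.4 m/s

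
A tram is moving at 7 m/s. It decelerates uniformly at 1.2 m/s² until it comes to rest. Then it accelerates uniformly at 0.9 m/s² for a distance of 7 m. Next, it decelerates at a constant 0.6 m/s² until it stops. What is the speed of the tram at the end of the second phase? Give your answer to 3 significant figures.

Phase 1 (decelerating): v₀ = 7.00 m/s, a = -1.2 m/s².
v = v₀ + at → t = (0 − 7.00) / -1.2 = 5.83 s
v² = v₀² + 2aΔx → Δx = (0² − 7.00²)/(2·-1.2) = 20.4 m

Phase 2 (accelerating): v₀ = 0 m/s, a = 0.9 m/s².
v² = v₀² + 2aΔx = 0² + 2·0.9·7 = 12.6 → v = 3.55 m/s
t = (v − v₀)/a = (3.55 − 0)/0.9 = 3.94 s
Speed at end of phase 2 = 3.55 m/s

3.55 m/s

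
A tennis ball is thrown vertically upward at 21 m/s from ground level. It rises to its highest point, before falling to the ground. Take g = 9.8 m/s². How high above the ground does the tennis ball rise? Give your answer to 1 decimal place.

Phase 1 (rising): v₀ = 21.0 m/s, a = -9.8 m/s².
v = v₀ + at → t = (0 − 21.0) / -9.8 = 2.14 s
v² = v₀² + 2aΔx → Δx = (0² − 21.0²)/(2·-9.8) = 22.5 m
Maximum height = 22.5 m

22.5 m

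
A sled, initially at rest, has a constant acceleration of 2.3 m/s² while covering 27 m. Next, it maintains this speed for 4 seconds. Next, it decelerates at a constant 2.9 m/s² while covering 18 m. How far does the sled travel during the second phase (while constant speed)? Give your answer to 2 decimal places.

Phase 1 (accelerating): v₀ = 0 m/s, a = 2.3 m/s².
v² = v₀² + 2aΔx = 0² + 2·2.3·27 = 124 → v = 11.1 m/s
t = (v − v₀)/a = (11.1 − 0)/2.3 = 4.85 s

Phase 2 (constant speed): v₀ = 11.1 m/s, a = 0 m/s².
v = v₀ + at = 11.1 + (0)(4) = 11.1 m/s
Δx = v₀t + ½at² = 11.1·4 + 0.5·0·4² = 44.6 m
Distance in phase 2 = 44.6 m

44.58 m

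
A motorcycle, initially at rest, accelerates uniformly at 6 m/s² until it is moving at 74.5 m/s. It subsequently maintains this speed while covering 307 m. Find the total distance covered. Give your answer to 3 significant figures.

Phase 1 (accelerating): v₀ = 0 m/s, a = 6 m/s².
v = v₀ + at → t = (74.5 − 0) / 6 = 12.4 s
v² = v₀² + 2aΔx → Δx = (74.5² − 0²)/(2·6) = 463 m

Phase 2 (constant speed): v₀ = 74.5 m/s, a = 0 m/s².
Constant speed: t = d/v = 307/74.5 = 4.12 s
Total distance = 463 + 307 = 770 m

770 m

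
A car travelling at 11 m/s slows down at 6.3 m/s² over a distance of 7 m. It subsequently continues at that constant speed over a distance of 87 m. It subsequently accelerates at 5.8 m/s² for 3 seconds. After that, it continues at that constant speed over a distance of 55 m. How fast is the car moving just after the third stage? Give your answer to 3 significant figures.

Phase 1 (decelerating): v₀ = 11.0 m/s, a = -6.3 m/s².
v² = v₀² + 2aΔx = 11.0² + 2·-6.3·7 = 32.8 → v = 5.73 m/s
t = (v − v₀)/a = (5.73 − 11.0)/-6.3 = 0.837 s

Phase 2 (constant speed): v₀ = 5.73 m/s, a = 0 m/s².
Constant speed: t = d/v = 87/5.73 = 15.2 s

Phase 3 (accelerating): v₀ = 5.73 m/s, a = 5.8 m/s².
v = v₀ + at = 5.73 + (5.8)(3) = 23.1 m/s
Δx = v₀t + ½at² = 5.73·3 + 0.5·5.8·3² = 43.3 m
Speed at end of phase 3 = 23.1 m/s

23.1 m/s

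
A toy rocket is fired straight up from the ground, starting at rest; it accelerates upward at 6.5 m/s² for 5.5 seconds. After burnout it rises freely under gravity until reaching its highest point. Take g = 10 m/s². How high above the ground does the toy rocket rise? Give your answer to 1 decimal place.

Phase 1 (powered ascent): v₀ = 0 m/s, a = 6.5 m/s².
v = v₀ + at = 0 + (6.5)(5.5) = 35.8 m/s
Δx = v₀t + ½at² = 0·5.5 + 0.5·6.5·5.5² = 98.3 m

Phase 2 (coasting upward): v₀ = 35.8 m/s, a = -10 m/s².
v = v₀ + at → t = (0 − 35.8) / -10 = 3.58 s
v² = v₀² + 2aΔx → Δx = (0² − 35.8²)/(2·-10) = 63.9 m
Maximum height = 98.3 + 63.9 = 162 m

162.2 m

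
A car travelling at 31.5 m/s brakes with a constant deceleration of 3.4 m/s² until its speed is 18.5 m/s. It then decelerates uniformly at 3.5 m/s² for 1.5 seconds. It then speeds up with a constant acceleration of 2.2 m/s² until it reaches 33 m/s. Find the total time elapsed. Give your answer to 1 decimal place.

14.3 s

Phase 1 (decelerating): v₀ = 31.5 m/s, a = -3.4 m/s².
v = v₀ + at → t = (18.5 − 31.5) / -3.4 = 3.82 s
v² = v₀² + 2aΔx → Δx = (18.5² − 31.5²)/(2·-3.4) = 95.6 m

Phase 2 (decelerating): v₀ = 18.5 m/s, a = -3.5 m/s².
v = v₀ + at = 18.5 + (-3.5)(1.5) = 13.2 m/s
Δx = v₀t + ½at² = 18.5·1.5 + 0.5·-3.5·1.5² = 23.8 m

Phase 3 (accelerating): v₀ = 13.2 m/s, a = 2.2 m/s².
v = v₀ + at → t = (33 − 13.2) / 2.2 = 8.98 s
v² = v₀² + 2aΔx → Δx = (33² − 13.2²)/(2·2.2) = 208 m
Total time = 3.82 + 1.50 + 8.98 = 14.3 s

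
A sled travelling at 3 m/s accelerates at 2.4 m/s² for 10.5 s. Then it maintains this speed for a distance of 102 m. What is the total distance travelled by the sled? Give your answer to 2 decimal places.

Phase 1 (accelerating): v₀ = 3.00 m/s, a = 2.4 m/s².
v = v₀ + at = 3.00 + (2.4)(10.5) = 28.2 m/s
Δx = v₀t + ½at² = 3.00·10.5 + 0.5·2.4·10.5² = 164 m

Phase 2 (constant speed): v₀ = 28.2 m/s, a = 0 m/s².
Constant speed: t = d/v = 102/28.2 = 3.62 s
Total distance = 164 + 102 = 266 m

265.80 m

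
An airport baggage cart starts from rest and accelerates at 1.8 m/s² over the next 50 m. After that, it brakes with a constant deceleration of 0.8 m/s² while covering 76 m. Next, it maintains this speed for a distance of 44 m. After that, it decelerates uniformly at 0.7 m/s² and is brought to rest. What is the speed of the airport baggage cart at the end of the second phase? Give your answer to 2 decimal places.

Phase 1 (accelerating): v₀ = 0 m/s, a = 1.8 m/s².
v² = v₀² + 2aΔx = 0² + 2·1.8·50 = 180 → v = 13.4 m/s
t = (v − v₀)/a = (13.4 − 0)/1.8 = 7.45 s

Phase 2 (decelerating): v₀ = 13.4 m/s, a = -0.8 m/s².
v² = v₀² + 2aΔx = 13.4² + 2·-0.8·76 = 58.4 → v = 7.64 m/s
t = (v − v₀)/a = (7.64 − 13.4)/-0.8 = 7.22 s
Speed at end of phase 2 = 7.64 m/s

7.64 m/s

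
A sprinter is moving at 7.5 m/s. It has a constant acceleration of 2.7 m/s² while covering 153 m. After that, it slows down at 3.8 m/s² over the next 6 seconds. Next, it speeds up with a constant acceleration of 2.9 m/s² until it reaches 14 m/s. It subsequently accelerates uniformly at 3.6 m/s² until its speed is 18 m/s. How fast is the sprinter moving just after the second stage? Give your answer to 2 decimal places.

6.91 m/s

Phase 1 (accelerating): v₀ = 7.50 m/s, a = 2.7 m/s².
v² = v₀² + 2aΔx = 7.50² + 2·2.7·153 = 882 → v = 29.7 m/s
t = (v − v₀)/a = (29.7 − 7.50)/2.7 = 8.22 s

Phase 2 (decelerating): v₀ = 29.7 m/s, a = -3.8 m/s².
v = v₀ + at = 29.7 + (-3.8)(6) = 6.91 m/s
Δx = v₀t + ½at² = 29.7·6 + 0.5·-3.8·6² = 110 m
Speed at end of phase 2 = 6.91 m/s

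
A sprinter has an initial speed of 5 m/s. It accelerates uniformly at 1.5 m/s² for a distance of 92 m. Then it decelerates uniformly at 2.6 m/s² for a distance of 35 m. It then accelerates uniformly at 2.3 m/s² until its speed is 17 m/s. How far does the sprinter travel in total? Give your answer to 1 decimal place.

164.0 m

Phase 1 (accelerating): v₀ = 5.00 m/s, a = 1.5 m/s².
v² = v₀² + 2aΔx = 5.00² + 2·1.5·92 = 301 → v = 17.3 m/s
t = (v − v₀)/a = (17.3 − 5.00)/1.5 = 8.23 s

Phase 2 (decelerating): v₀ = 17.3 m/s, a = -2.6 m/s².
v² = v₀² + 2aΔx = 17.3² + 2·-2.6·35 = 119 → v = 10.9 m/s
t = (v − v₀)/a = (10.9 − 17.3)/-2.6 = 2.48 s

Phase 3 (accelerating): v₀ = 10.9 m/s, a = 2.3 m/s².
v = v₀ + at → t = (17 − 10.9) / 2.3 = 2.65 s
v² = v₀² + 2aΔx → Δx = (17² − 10.9²)/(2·2.3) = 37.0 m
Total distance = 92.0 + 35.0 + 37.0 = 164 m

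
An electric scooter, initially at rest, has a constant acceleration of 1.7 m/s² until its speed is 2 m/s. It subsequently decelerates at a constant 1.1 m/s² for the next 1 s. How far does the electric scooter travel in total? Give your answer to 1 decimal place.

Phase 1 (accelerating): v₀ = 0 m/s, a = 1.7 m/s².
v = v₀ + at → t = (2 − 0) / 1.7 = 1.18 s
v² = v₀² + 2aΔx → Δx = (2² − 0²)/(2·1.7) = 1.18 m

Phase 2 (decelerating): v₀ = 2.00 m/s, a = -1.1 m/s².
v = v₀ + at = 2.00 + (-1.1)(1) = 0.900 m/s
Δx = v₀t + ½at² = 2.00·1 + 0.5·-1.1·1² = 1.45 m
Total distance = 1.18 + 1.45 = 2.63 m

2.6 m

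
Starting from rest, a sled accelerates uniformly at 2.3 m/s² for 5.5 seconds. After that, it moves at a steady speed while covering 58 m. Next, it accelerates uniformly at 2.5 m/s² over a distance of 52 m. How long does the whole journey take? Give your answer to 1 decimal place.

13.2 s

Phase 1 (accelerating): v₀ = 0 m/s, a = 2.3 m/s².
v = v₀ + at = 0 + (2.3)(5.5) = 12.6 m/s
Δx = v₀t + ½at² = 0·5.5 + 0.5·2.3·5.5² = 34.8 m

Phase 2 (constant speed): v₀ = 12.6 m/s, a = 0 m/s².
Constant speed: t = d/v = 58/12.6 = 4.58 s

Phase 3 (accelerating): v₀ = 12.6 m/s, a = 2.5 m/s².
v² = v₀² + 2aΔx = 12.6² + 2·2.5·52 = 420 → v = 20.5 m/s
t = (v − v₀)/a = (20.5 − 12.6)/2.5 = 3.14 s
Total time = 5.50 + 4.58 + 3.14 = 13.2 s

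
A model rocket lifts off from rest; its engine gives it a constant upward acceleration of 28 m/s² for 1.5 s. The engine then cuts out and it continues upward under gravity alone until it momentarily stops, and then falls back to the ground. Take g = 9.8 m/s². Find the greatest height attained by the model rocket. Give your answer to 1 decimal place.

Phase 1 (powered ascent): v₀ = 0 m/s, a = 28 m/s².
v = v₀ + at = 0 + (28)(1.5) = 42.0 m/s
Δx = v₀t + ½at² = 0·1.5 + 0.5·28·1.5² = 31.5 m

Phase 2 (coasting upward): v₀ = 42.0 m/s, a = -9.8 m/s².
v = v₀ + at → t = (0 − 42.0) / -9.8 = 4.29 s
v² = v₀² + 2aΔx → Δx = (0² − 42.0²)/(2·-9.8) = 90.0 m
Maximum height = 31.5 + 90.0 = 122 m

121.5 m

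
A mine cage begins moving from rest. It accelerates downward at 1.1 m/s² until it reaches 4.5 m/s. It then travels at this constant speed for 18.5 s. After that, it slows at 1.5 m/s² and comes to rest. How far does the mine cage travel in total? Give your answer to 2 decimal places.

99.20 m

Phase 1 (accelerating): v₀ = 0 m/s, a = 1.1 m/s².
v = v₀ + at → t = (4.5 − 0) / 1.1 = 4.09 s
v² = v₀² + 2aΔx → Δx = (4.5² − 0²)/(2·1.1) = 9.20 m

Phase 2 (constant speed): v₀ = 4.50 m/s, a = 0 m/s².
v = v₀ + at = 4.50 + (0)(18.5) = 4.50 m/s
Δx = v₀t + ½at² = 4.50·18.5 + 0.5·0·18.5² = 83.2 m

Phase 3 (decelerating): v₀ = 4.50 m/s, a = -1.5 m/s².
v = v₀ + at → t = (0 − 4.50) / -1.5 = 3.00 s
v² = v₀² + 2aΔx → Δx = (0² − 4.50²)/(2·-1.5) = 6.75 m
Total distance = 9.20 + 83.2 + 6.75 = 99.2 m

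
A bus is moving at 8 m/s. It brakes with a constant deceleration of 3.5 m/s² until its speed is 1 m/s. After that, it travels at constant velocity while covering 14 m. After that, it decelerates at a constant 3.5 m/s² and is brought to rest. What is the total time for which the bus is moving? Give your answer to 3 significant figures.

Phase 1 (decelerating): v₀ = 8.00 m/s, a = -3.5 m/s².
v = v₀ + at → t = (1 − 8.00) / -3.5 = 2.00 s
v² = v₀² + 2aΔx → Δx = (1² − 8.00²)/(2·-3.5) = 9.00 m

Phase 2 (constant speed): v₀ = 1.00 m/s, a = 0 m/s².
Constant speed: t = d/v = 14/1.00 = 14.0 s

Phase 3 (decelerating): v₀ = 1.00 m/s, a = -3.5 m/s².
v = v₀ + at → t = (0 − 1.00) / -3.5 = 0.286 s
v² = v₀² + 2aΔx → Δx = (0² − 1.00²)/(2·-3.5) = 0.143 m
Total time = 2.00 + 14.0 + 0.286 = 16.3 s

16.3 s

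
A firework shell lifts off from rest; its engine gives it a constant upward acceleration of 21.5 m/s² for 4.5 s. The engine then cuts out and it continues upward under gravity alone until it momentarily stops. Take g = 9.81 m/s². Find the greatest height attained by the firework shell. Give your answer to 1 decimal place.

694.8 m

Phase 1 (powered ascent): v₀ = 0 m/s, a = 21.5 m/s².
v = v₀ + at = 0 + (21.5)(4.5) = 96.8 m/s
Δx = v₀t + ½at² = 0·4.5 + 0.5·21.5·4.5² = 218 m

Phase 2 (coasting upward): v₀ = 96.8 m/s, a = -9.81 m/s².
v = v₀ + at → t = (0 − 96.8) / -9.81 = 9.86 s
v² = v₀² + 2aΔx → Δx = (0² − 96.8²)/(2·-9.81) = 477 m
Maximum height = 218 + 477 = 695 m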